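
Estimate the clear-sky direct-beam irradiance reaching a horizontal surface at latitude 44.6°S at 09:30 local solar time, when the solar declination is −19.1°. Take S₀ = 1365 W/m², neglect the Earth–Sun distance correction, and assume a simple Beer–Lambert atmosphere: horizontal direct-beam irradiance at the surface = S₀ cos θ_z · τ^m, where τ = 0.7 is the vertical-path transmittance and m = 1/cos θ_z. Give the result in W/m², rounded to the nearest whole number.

Hour angle H = 15° × (9.5 − 12) = -37.50°.
cos θ_z = sin(-44.6°) sin(-19.1°) + cos(-44.6°) cos(-19.1°) cos(-37.50°) = 0.2298 + 0.5338 = 0.7636.
Air mass m = 1/cos θ_z = 1/0.7636 = 1.310; τ^m = 0.7^1.310 = 0.6267.
Surface direct beam = 1365 × 0.7636 × 0.6267 = 653.22 W/m².

653 W/m²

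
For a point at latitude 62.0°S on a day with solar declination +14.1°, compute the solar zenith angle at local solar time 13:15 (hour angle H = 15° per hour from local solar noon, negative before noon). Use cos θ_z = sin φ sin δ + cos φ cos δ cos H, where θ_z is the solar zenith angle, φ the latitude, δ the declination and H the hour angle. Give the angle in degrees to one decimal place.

77.5°

Hour angle H = 15° × (13.25 − 12) = 18.75°.
cos θ_z = sin(-62.0°) sin(14.1°) + cos(-62.0°) cos(14.1°) cos(18.75°) = -0.2151 + 0.4312 = 0.2161.
θ_z = arccos(0.2161) = 77.52°.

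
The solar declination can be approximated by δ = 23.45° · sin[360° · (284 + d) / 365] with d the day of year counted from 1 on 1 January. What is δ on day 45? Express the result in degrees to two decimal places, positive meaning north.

360 × (284 + 45) / 365 = 324.493°; sin(324.493°) = -0.5808.
δ = 23.45 × -0.5808 = -13.620° ≈ -13.62°.

-13.62°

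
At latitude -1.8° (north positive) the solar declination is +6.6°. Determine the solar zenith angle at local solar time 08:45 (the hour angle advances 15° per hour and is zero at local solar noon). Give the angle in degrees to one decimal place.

49.4°

Hour angle H = 15° × (8.75 − 12) = -48.75°.
cos θ_z = sin φ sin δ + cos φ cos δ cos H = (-0.0314)(0.1149) + (0.9995)(0.9934)(0.6593) = 0.6510.
θ_z = arccos(0.6510) = 49.38°.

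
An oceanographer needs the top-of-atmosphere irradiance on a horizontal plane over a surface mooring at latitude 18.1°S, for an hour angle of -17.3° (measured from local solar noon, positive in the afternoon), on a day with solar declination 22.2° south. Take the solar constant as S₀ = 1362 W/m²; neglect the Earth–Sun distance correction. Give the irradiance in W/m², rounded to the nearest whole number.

1304 W/m²

cos θ_z = sin φ sin δ + cos φ cos δ cos H = (-0.3107)(-0.3778) + (0.9505)(0.9259)(0.9548) = 0.9577.
Top-of-atmosphere irradiance = S₀ cos θ_z = 1362 × 0.9577 = 1304.39 W/m².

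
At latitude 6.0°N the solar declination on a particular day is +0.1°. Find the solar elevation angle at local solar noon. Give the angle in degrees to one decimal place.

84.1°

At local solar noon the hour angle is zero, so the elevation is 90° − |φ − δ| = 90° − |6.0° − (0.1°)| = 90° − 5.9° = 84.1°.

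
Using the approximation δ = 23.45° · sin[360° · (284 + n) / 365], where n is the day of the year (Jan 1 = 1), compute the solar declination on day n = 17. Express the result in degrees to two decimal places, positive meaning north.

360 × (284 + 17) / 365 = 296.877°; sin(296.877°) = -0.8920.
δ = 23.45 × -0.8920 = -20.917° ≈ -20.92°.

-20.92°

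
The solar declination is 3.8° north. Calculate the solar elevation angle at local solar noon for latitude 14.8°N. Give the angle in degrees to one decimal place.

At local solar noon the hour angle is zero, so the elevation is 90° − |φ − δ| = 90° − |14.8° − (3.8°)| = 90° − 11.0° = 79.0°.

79.0°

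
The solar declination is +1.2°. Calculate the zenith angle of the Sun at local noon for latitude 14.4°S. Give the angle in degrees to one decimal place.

At local solar noon the hour angle is zero, so the zenith angle is |φ − δ| = |-14.4° − (1.2°)| = 15.6°.

15.6°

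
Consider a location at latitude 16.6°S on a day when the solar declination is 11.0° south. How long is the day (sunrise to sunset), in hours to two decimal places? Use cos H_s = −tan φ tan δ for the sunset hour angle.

−tan φ tan δ = −(-0.2981)(-0.1944) = -0.0580; H_s = arccos(-0.0580) = 93.33°.
Day length = 2 H_s / 15° h⁻¹ = 186.66° / 15 = 12.444 h.

12.44 hours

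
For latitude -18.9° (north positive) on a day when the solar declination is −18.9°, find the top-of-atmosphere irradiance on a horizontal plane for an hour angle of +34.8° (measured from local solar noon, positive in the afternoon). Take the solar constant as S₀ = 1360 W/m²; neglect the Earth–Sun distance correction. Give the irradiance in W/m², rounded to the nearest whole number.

1142 W/m²

cos θ_z = sin(-18.9°) sin(-18.9°) + cos(-18.9°) cos(-18.9°) cos(34.80°) = 0.1049 + 0.7350 = 0.8399.
Top-of-atmosphere irradiance = S₀ cos θ_z = 1360 × 0.8399 = 1142.26 W/m².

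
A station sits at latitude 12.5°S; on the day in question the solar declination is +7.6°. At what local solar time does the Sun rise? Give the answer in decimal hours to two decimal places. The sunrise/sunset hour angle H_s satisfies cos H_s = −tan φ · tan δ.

−tan φ tan δ = −(-0.2217)(0.1334) = 0.0296; H_s = arccos(0.0296) = 88.30°.
Sunrise is at 12 − H_s/15 = 12 − 5.887 = 6.113 h local solar time.

6.11 h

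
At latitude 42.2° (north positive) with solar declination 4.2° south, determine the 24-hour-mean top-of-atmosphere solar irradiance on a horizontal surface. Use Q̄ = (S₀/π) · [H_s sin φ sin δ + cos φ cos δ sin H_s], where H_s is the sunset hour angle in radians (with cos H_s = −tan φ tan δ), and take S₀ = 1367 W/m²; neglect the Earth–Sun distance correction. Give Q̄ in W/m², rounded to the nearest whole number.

−tan φ tan δ = −(0.9067)(-0.0734) = 0.0666; H_s = arccos(0.0666) = 86.18°. In radians, H_s = 1.5041.
H_s sin φ sin δ = 1.5041 × 0.6717 × -0.0732 = -0.0740.
cos φ cos δ sin H_s = 0.7408 × 0.9973 × 0.9978 = 0.7372.
Q̄ = (1367/π) × (-0.0740 + 0.7372) = 435.13 × 0.6632 = 288.58 W/m².

289 W/m²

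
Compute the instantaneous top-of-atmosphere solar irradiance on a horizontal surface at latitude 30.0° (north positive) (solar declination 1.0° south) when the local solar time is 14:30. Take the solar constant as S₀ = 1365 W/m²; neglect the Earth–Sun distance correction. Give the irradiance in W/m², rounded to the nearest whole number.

926 W/m²

Hour angle H = 15° × (14.5 − 12) = 37.50°.
cos θ_z = sin φ sin δ + cos φ cos δ cos H = (0.5000)(-0.0175) + (0.8660)(0.9998)(0.7934) = 0.6782.
Top-of-atmosphere irradiance = S₀ cos θ_z = 1365 × 0.6782 = 925.74 W/m².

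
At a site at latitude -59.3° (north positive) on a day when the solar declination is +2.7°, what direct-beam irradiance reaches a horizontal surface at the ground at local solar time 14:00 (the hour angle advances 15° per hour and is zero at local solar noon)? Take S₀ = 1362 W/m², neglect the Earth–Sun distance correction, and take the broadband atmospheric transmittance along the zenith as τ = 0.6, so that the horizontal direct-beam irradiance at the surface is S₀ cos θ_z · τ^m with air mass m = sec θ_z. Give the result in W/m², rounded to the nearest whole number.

153 W/m²

Hour angle H = 15° × (14 − 12) = 30.00°.
With φ = -59.3°, δ = 2.7°, H = 30.00°: sin φ sin δ = -0.0405, cos φ cos δ cos H = 0.4417, so cos θ_z = 0.4012.
Air mass m = 1/cos θ_z = 1/0.4012 = 2.493; τ^m = 0.6^2.493 = 0.2799.
Surface direct beam = 1362 × 0.4012 × 0.2799 = 152.95 W/m².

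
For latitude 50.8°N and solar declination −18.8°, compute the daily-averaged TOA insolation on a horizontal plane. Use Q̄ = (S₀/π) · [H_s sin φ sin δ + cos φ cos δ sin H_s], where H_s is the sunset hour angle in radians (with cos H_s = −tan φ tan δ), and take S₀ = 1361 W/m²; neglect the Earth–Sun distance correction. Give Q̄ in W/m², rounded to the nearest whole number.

cos H_s = −tan(50.8°) · tan(-18.8°) = 0.4174, so H_s = arccos(0.4174) = 65.33°. In radians, H_s = 1.1402.
H_s sin φ sin δ = 1.1402 × 0.7749 × -0.3223 = -0.2848.
cos φ cos δ sin H_s = 0.6320 × 0.9466 × 0.9087 = 0.5436.
Q̄ = (1361/π) × (-0.2848 + 0.5436) = 433.22 × 0.2588 = 112.12 W/m².

112 W/m²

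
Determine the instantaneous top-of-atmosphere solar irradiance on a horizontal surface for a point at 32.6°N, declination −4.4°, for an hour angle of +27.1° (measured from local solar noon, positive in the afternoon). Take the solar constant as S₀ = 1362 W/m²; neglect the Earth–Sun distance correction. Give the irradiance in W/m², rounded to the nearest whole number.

962 W/m²

With φ = 32.6°, δ = -4.4°, H = 27.10°: sin φ sin δ = -0.0413, cos φ cos δ cos H = 0.7478, so cos θ_z = 0.7065.
Top-of-atmosphere irradiance = S₀ cos θ_z = 1362 × 0.7065 = 962.25 W/m².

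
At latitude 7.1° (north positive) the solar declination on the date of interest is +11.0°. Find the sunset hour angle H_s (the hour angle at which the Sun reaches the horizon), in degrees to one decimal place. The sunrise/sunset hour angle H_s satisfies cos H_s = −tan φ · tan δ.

−tan φ tan δ = −(0.1246)(0.1944) = -0.0242; H_s = arccos(-0.0242) = 91.39°.

91.4°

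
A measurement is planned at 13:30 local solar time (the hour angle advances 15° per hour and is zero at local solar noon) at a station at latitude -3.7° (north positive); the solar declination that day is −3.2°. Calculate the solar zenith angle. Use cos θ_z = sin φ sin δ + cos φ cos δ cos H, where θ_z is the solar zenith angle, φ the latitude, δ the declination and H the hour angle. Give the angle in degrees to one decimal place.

Hour angle H = 15° × (13.5 − 12) = 22.50°.
cos θ_z = sin(-3.7°) sin(-3.2°) + cos(-3.7°) cos(-3.2°) cos(22.50°) = 0.0036 + 0.9205 = 0.9241.
θ_z = arccos(0.9241) = 22.47°.

22.5°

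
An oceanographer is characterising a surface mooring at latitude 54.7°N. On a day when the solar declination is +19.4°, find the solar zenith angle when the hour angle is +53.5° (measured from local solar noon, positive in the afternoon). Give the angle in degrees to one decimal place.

53.5°

cos θ_z = sin(54.7°) sin(19.4°) + cos(54.7°) cos(19.4°) cos(53.50°) = 0.2711 + 0.3242 = 0.5953.
θ_z = arccos(0.5953) = 53.47°.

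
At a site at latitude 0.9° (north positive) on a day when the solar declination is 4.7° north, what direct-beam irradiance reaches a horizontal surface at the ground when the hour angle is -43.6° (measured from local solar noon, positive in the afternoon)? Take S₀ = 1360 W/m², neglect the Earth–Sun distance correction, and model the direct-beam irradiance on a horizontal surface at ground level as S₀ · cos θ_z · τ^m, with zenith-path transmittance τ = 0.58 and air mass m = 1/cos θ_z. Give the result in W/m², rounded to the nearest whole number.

463 W/m²

cos θ_z = sin(0.9°) sin(4.7°) + cos(0.9°) cos(4.7°) cos(-43.60°) = 0.0013 + 0.7216 = 0.7229.
Air mass m = 1/cos θ_z = 1/0.7229 = 1.383; τ^m = 0.58^1.383 = 0.4708.
Surface direct beam = 1360 × 0.7229 × 0.4708 = 462.86 W/m².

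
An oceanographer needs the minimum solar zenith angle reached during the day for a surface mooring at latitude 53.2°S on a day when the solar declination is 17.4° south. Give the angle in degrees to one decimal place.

At local solar noon the hour angle is zero, so the zenith angle is |φ − δ| = |-53.2° − (-17.4°)| = 35.8°.

35.8°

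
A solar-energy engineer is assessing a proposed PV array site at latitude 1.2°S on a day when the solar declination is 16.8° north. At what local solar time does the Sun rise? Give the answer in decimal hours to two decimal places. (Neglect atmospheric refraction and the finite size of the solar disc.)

−tan φ tan δ = −(-0.0209)(0.3019) = 0.0063; H_s = arccos(0.0063) = 89.64°.
Sunrise is at 12 − H_s/15 = 12 − 5.976 = 6.024 h local solar time.

6.02 h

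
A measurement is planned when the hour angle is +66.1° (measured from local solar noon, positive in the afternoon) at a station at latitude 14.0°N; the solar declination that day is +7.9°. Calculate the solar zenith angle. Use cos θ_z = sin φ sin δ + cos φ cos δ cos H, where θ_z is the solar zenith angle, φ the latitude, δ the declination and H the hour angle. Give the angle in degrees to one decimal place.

65.0°

cos θ_z = sin(14.0°) sin(7.9°) + cos(14.0°) cos(7.9°) cos(66.10°) = 0.0333 + 0.3894 = 0.4227.
θ_z = arccos(0.4227) = 64.99°.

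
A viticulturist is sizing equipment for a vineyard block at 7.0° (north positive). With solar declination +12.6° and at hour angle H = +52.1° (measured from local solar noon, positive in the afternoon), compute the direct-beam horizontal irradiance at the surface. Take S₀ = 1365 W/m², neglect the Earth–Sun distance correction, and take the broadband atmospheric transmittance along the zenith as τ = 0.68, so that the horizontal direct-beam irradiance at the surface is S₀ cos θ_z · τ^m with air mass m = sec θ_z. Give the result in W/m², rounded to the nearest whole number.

456 W/m²

cos θ_z = sin φ sin δ + cos φ cos δ cos H = (0.1219)(0.2181) + (0.9925)(0.9759)(0.6143) = 0.6216.
Air mass m = 1/cos θ_z = 1/0.6216 = 1.609; τ^m = 0.68^1.609 = 0.5377.
Surface direct beam = 1365 × 0.6216 × 0.5377 = 456.23 W/m².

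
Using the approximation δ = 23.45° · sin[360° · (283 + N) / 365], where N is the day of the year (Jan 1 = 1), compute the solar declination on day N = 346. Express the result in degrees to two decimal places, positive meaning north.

360 × (283 + 346) / 365 = 620.384°; sin(620.384°) = -0.9859.
δ = 23.45 × -0.9859 = -23.119° ≈ -23.12°.

-23.12°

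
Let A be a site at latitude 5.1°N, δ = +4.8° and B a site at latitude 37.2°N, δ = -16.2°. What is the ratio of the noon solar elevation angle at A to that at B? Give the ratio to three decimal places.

A: 90° − |5.1 − (4.8)| = 89.70°.
B: 90° − |37.2 − (-16.2)| = 36.60°.
Ratio A/B = 89.7000 / 36.6000 = 2.4508.

2.451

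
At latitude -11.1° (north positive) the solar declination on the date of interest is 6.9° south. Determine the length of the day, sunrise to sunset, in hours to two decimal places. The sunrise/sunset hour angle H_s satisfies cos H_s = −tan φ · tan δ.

The sunset hour angle satisfies cos H_s = −tan φ tan δ = -0.0237, giving H_s = 91.36°.
Day length = 2 H_s / 15° h⁻¹ = 182.72° / 15 = 12.181 h.

12.18 hours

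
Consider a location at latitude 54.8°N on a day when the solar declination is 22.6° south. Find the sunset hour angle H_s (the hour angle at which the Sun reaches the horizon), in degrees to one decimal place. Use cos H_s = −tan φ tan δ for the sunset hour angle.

53.8°

The sunset hour angle satisfies cos H_s = −tan φ tan δ = 0.5901, giving H_s = 53.84°.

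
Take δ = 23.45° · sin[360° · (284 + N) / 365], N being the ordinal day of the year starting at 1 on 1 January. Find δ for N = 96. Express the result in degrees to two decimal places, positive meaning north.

360 × (284 + 96) / 365 = 374.795°; sin(374.795°) = 0.2554.
δ = 23.45 × 0.2554 = 5.989° ≈ +5.99°.

+5.99°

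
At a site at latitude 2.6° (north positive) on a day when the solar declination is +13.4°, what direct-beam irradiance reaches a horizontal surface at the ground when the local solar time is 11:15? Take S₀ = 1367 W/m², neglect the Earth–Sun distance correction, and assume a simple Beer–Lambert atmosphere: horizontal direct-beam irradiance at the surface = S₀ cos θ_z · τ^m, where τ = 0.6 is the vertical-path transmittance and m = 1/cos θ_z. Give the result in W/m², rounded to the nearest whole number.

775 W/m²

Hour angle H = 15° × (11.25 − 12) = -11.25°.
cos θ_z = sin φ sin δ + cos φ cos δ cos H = (0.0454)(0.2317) + (0.9990)(0.9728)(0.9808) = 0.9637.
Air mass m = 1/cos θ_z = 1/0.9637 = 1.038; τ^m = 0.6^1.038 = 0.5885.
Surface direct beam = 1367 × 0.9637 × 0.5885 = 775.28 W/m².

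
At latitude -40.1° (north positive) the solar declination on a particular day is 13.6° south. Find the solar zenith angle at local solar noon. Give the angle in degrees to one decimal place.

26.5°

At local solar noon the hour angle is zero, so the zenith angle is |φ − δ| = |-40.1° − (-13.6°)| = 26.5°.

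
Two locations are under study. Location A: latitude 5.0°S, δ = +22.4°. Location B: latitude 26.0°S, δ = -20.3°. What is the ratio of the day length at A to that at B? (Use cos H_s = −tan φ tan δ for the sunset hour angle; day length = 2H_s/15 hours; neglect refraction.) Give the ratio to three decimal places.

A: H_s = arccos(−tan -5.0° · tan 22.4°) = 87.93°, so 2H_s/15 = 11.7240 h.
B: H_s = arccos(−tan -26.0° · tan -20.3°) = 100.39°, so 2H_s/15 = 13.3853 h.
Ratio A/B = 11.7240 / 13.3853 = 0.8759.

0.876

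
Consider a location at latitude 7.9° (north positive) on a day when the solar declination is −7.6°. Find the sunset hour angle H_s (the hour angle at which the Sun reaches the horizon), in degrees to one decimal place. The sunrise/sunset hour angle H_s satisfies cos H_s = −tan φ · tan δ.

88.9°

The sunset hour angle satisfies cos H_s = −tan φ tan δ = 0.0185, giving H_s = 88.94°.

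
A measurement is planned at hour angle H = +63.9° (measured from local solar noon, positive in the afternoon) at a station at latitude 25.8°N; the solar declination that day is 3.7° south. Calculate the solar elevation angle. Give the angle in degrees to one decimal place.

With φ = 25.8°, δ = -3.7°, H = 63.90°: sin φ sin δ = -0.0281, cos φ cos δ cos H = 0.3953, so cos θ_z = 0.3672.
θ_z = arccos(0.3672) = 68.46°, so the elevation is 90° − 68.46° = 21.54°.

21.5°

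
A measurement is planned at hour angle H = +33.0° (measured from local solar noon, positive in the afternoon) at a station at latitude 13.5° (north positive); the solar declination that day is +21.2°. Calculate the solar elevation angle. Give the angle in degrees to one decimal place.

With φ = 13.5°, δ = 21.2°, H = 33.00°: sin φ sin δ = 0.0844, cos φ cos δ cos H = 0.7603, so cos θ_z = 0.8447.
θ_z = arccos(0.8447) = 32.36°, so the elevation is 90° − 32.36° = 57.64°.

57.6°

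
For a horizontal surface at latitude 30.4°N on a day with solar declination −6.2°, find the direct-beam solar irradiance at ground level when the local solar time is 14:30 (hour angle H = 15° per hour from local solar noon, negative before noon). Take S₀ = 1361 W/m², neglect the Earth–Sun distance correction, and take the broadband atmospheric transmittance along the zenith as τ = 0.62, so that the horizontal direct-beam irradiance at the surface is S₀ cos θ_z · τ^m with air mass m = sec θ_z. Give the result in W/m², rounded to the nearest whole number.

Hour angle H = 15° × (14.5 − 12) = 37.50°.
With φ = 30.4°, δ = -6.2°, H = 37.50°: sin φ sin δ = -0.0547, cos φ cos δ cos H = 0.6803, so cos θ_z = 0.6256.
Air mass m = 1/cos θ_z = 1/0.6256 = 1.598; τ^m = 0.62^1.598 = 0.4658.
Surface direct beam = 1361 × 0.6256 × 0.4658 = 396.60 W/m².

397 W/m²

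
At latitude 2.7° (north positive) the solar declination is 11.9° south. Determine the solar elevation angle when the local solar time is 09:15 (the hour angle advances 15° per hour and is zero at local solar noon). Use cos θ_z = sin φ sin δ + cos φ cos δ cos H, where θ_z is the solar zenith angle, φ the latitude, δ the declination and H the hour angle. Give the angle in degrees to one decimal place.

Hour angle H = 15° × (9.25 − 12) = -41.25°.
With φ = 2.7°, δ = -11.9°, H = -41.25°: sin φ sin δ = -0.0097, cos φ cos δ cos H = 0.7349, so cos θ_z = 0.7252.
θ_z = arccos(0.7252) = 43.51°, so the elevation is 90° − 43.51° = 46.49°.

46.5°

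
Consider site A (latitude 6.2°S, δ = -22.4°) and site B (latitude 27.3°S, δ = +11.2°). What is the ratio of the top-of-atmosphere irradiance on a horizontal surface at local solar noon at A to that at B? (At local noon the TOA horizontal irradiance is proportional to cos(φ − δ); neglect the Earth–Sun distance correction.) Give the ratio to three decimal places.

1.227

A: cos θ_z = cos(-6.2° − (-22.4°)) = 0.9603.
B: cos θ_z = cos(-27.3° − (11.2°)) = 0.7826.
Ratio A/B = 0.9603 / 0.7826 = 1.2271.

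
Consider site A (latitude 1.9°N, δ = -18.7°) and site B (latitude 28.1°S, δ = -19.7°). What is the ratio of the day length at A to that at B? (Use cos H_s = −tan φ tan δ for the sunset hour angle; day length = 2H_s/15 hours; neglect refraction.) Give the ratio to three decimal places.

0.885

A: H_s = arccos(−tan 1.9° · tan -18.7°) = 89.36°, so 2H_s/15 = 11.9147 h.
B: H_s = arccos(−tan -28.1° · tan -19.7°) = 101.02°, so 2H_s/15 = 13.4693 h.
Ratio A/B = 11.9147 / 13.4693 = 0.8846.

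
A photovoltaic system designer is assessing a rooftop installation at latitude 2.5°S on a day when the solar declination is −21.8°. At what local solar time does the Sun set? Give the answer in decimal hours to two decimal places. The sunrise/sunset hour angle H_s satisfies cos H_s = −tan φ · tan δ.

−tan φ tan δ = −(-0.0437)(-0.4000) = -0.0175; H_s = arccos(-0.0175) = 91.00°.
Sunset is at 12 + H_s/15 = 12 + 6.067 = 18.067 h local solar time.

18.07 h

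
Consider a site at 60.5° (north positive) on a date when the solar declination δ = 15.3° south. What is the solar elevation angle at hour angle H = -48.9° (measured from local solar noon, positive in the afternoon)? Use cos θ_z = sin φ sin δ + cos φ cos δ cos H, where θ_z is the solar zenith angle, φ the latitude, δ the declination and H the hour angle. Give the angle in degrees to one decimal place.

cos θ_z = sin φ sin δ + cos φ cos δ cos H = (0.8704)(-0.2639) + (0.4924)(0.9646)(0.6574) = 0.0825.
θ_z = arccos(0.0825) = 85.27°, so the elevation is 90° − 85.27° = 4.73°.

4.7°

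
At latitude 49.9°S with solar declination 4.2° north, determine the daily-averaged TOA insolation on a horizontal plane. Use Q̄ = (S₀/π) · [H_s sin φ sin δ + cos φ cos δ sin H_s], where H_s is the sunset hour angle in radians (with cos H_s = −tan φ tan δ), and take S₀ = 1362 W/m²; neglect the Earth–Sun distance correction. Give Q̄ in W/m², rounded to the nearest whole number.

The sunset hour angle satisfies cos H_s = −tan φ tan δ = 0.0872, giving H_s = 85.00°. In radians, H_s = 1.4835.
H_s sin φ sin δ = 1.4835 × -0.7649 × 0.0732 = -0.0831.
cos φ cos δ sin H_s = 0.6441 × 0.9973 × 0.9962 = 0.6399.
Q̄ = (1362/π) × (-0.0831 + 0.6399) = 433.54 × 0.5568 = 241.40 W/m².

241 W/m²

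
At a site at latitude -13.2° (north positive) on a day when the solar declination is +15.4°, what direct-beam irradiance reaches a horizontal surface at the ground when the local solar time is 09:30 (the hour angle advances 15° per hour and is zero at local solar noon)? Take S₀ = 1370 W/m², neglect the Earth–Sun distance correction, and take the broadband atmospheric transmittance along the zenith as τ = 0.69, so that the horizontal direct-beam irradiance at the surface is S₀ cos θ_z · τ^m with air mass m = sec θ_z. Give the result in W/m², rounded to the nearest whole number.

Hour angle H = 15° × (9.5 − 12) = -37.50°.
With φ = -13.2°, δ = 15.4°, H = -37.50°: sin φ sin δ = -0.0606, cos φ cos δ cos H = 0.7447, so cos θ_z = 0.6841.
Air mass m = 1/cos θ_z = 1/0.6841 = 1.462; τ^m = 0.69^1.462 = 0.5813.
Surface direct beam = 1370 × 0.6841 × 0.5813 = 544.80 W/m².

545 W/m²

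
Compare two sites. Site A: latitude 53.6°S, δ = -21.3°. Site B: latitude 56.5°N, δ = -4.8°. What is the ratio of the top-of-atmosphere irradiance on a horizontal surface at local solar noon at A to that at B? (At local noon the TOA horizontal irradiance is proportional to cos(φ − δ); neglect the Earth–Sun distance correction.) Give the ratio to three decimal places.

1.760

A: cos θ_z = cos(-53.6° − (-21.3°)) = 0.8453.
B: cos θ_z = cos(56.5° − (-4.8°)) = 0.4802.
Ratio A/B = 0.8453 / 0.4802 = 1.7603.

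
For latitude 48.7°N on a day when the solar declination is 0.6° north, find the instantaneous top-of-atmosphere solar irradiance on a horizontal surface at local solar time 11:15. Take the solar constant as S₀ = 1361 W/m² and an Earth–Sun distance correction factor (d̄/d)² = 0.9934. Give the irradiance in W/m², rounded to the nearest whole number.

Hour angle H = 15° × (11.25 − 12) = -11.25°.
With φ = 48.7°, δ = 0.6°, H = -11.25°: sin φ sin δ = 0.0079, cos φ cos δ cos H = 0.6473, so cos θ_z = 0.6552.
Top-of-atmosphere irradiance = S₀ (d̄/d)² cos θ_z = 1361 × 0.9934 × 0.6552 = 885.84 W/m².

886 W/m²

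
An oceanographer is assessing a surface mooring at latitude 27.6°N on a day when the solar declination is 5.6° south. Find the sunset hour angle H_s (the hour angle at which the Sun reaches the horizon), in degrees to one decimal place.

−tan φ tan δ = −(0.5228)(-0.0981) = 0.0513; H_s = arccos(0.0513) = 87.06°.

87.1°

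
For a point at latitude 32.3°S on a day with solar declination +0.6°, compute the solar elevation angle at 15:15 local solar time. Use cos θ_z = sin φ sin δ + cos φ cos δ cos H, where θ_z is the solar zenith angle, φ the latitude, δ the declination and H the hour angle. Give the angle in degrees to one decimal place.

33.5°

Hour angle H = 15° × (15.25 − 12) = 48.75°.
With φ = -32.3°, δ = 0.6°, H = 48.75°: sin φ sin δ = -0.0056, cos φ cos δ cos H = 0.5573, so cos θ_z = 0.5517.
θ_z = arccos(0.5517) = 56.52°, so the elevation is 90° − 56.52° = 33.48°.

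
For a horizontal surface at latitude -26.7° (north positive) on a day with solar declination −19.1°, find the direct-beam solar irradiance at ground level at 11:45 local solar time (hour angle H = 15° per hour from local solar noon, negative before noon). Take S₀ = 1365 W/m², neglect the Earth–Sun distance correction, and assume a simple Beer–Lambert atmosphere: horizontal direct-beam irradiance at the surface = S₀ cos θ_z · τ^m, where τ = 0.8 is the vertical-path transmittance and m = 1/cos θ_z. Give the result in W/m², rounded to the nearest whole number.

1078 W/m²

Hour angle H = 15° × (11.75 − 12) = -3.75°.
cos θ_z = sin(-26.7°) sin(-19.1°) + cos(-26.7°) cos(-19.1°) cos(-3.75°) = 0.1470 + 0.8424 = 0.9894.
Air mass m = 1/cos θ_z = 1/0.9894 = 1.011; τ^m = 0.8^1.011 = 0.7980.
Surface direct beam = 1365 × 0.9894 × 0.7980 = 1077.72 W/m².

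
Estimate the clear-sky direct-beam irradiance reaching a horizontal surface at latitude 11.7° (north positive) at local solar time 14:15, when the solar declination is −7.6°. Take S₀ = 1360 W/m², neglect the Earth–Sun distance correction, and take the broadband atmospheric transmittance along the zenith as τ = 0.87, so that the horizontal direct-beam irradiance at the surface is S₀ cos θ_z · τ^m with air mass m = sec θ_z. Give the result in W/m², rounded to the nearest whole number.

Hour angle H = 15° × (14.25 − 12) = 33.75°.
cos θ_z = sin(11.7°) sin(-7.6°) + cos(11.7°) cos(-7.6°) cos(33.75°) = -0.0268 + 0.8070 = 0.7802.
Air mass m = 1/cos θ_z = 1/0.7802 = 1.282; τ^m = 0.87^1.282 = 0.8365.
Surface direct beam = 1360 × 0.7802 × 0.8365 = 887.59 W/m².

888 W/m²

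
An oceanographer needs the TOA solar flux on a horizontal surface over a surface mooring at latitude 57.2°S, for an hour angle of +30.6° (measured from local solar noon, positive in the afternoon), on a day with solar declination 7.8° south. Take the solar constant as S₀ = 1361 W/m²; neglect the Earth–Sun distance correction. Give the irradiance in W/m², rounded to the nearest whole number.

With φ = -57.2°, δ = -7.8°, H = 30.60°: sin φ sin δ = 0.1141, cos φ cos δ cos H = 0.4620, so cos θ_z = 0.5761.
Top-of-atmosphere irradiance = S₀ cos θ_z = 1361 × 0.5761 = 784.07 W/m².

784 W/m²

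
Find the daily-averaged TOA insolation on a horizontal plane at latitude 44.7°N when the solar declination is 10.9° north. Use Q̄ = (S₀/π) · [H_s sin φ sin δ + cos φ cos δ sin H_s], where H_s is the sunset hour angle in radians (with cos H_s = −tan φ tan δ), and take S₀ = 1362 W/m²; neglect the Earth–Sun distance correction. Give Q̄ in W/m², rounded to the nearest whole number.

−tan φ tan δ = −(0.9896)(0.1926) = -0.1906; H_s = arccos(-0.1906) = 100.99°. In radians, H_s = 1.7626.
H_s sin φ sin δ = 1.7626 × 0.7034 × 0.1891 = 0.2344.
cos φ cos δ sin H_s = 0.7108 × 0.9820 × 0.9817 = 0.6852.
Q̄ = (1362/π) × (0.2344 + 0.6852) = 433.54 × 0.9196 = 398.68 W/m².

399 W/m²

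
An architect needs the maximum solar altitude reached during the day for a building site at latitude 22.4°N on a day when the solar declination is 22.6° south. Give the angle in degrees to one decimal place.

At local solar noon the hour angle is zero, so the elevation is 90° − |φ − δ| = 90° − |22.4° − (-22.6°)| = 90° − 45.0° = 45.0°.

45.0°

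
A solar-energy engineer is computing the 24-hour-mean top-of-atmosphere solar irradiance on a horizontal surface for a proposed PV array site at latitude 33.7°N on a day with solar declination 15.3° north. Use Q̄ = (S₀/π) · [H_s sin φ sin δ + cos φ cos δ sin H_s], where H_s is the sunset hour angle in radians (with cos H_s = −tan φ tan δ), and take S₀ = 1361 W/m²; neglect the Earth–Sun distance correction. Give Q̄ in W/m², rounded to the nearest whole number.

453 W/m²

The sunset hour angle satisfies cos H_s = −tan φ tan δ = -0.1824, giving H_s = 100.51°. In radians, H_s = 1.7542.
H_s sin φ sin δ = 1.7542 × 0.5548 × 0.2639 = 0.2568.
cos φ cos δ sin H_s = 0.8320 × 0.9646 × 0.9832 = 0.7891.
Q̄ = (1361/π) × (0.2568 + 0.7891) = 433.22 × 1.0459 = 453.10 W/m².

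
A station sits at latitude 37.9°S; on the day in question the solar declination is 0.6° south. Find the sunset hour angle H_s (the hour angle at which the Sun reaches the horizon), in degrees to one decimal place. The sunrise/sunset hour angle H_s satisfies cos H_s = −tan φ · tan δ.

90.5°

−tan φ tan δ = −(-0.7785)(-0.0105) = -0.0082; H_s = arccos(-0.0082) = 90.47°.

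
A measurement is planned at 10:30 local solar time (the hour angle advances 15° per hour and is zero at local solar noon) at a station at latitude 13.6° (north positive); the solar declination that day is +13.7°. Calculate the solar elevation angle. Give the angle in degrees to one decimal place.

68.1°

Hour angle H = 15° × (10.5 − 12) = -22.50°.
cos θ_z = sin φ sin δ + cos φ cos δ cos H = (0.2351)(0.2368) + (0.9720)(0.9715)(0.9239) = 0.9281.
θ_z = arccos(0.9281) = 21.86°, so the elevation is 90° − 21.86° = 68.14°.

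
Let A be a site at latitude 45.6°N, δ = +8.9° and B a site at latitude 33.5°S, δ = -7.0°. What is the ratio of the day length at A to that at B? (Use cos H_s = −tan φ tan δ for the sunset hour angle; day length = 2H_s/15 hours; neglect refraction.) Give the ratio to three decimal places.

1.048

A: H_s = arccos(−tan 45.6° · tan 8.9°) = 99.20°, so 2H_s/15 = 13.2267 h.
B: H_s = arccos(−tan -33.5° · tan -7.0°) = 94.66°, so 2H_s/15 = 12.6213 h.
Ratio A/B = 13.2267 / 12.6213 = 1.0480.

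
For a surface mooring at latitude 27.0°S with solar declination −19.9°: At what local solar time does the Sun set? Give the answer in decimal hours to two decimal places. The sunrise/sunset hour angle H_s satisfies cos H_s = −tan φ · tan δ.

18.71 h

The sunset hour angle satisfies cos H_s = −tan φ tan δ = -0.1844, giving H_s = 100.63°.
Sunset is at 12 + H_s/15 = 12 + 6.709 = 18.709 h local solar time.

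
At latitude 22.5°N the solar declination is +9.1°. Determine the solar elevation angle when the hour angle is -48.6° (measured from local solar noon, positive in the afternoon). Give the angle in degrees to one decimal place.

41.6°

cos θ_z = sin φ sin δ + cos φ cos δ cos H = (0.3827)(0.1582) + (0.9239)(0.9874)(0.6613) = 0.6638.
θ_z = arccos(0.6638) = 48.41°, so the elevation is 90° − 48.41° = 41.59°.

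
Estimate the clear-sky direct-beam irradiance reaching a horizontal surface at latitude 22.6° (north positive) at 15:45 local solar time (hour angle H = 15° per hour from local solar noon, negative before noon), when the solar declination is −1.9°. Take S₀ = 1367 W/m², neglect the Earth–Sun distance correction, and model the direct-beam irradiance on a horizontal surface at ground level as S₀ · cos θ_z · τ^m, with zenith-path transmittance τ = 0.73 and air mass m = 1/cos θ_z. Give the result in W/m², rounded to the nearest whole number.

Hour angle H = 15° × (15.75 − 12) = 56.25°.
cos θ_z = sin φ sin δ + cos φ cos δ cos H = (0.3843)(-0.0332) + (0.9232)(0.9995)(0.5556) = 0.4999.
Air mass m = 1/cos θ_z = 1/0.4999 = 2.000; τ^m = 0.73^2.000 = 0.5329.
Surface direct beam = 1367 × 0.4999 × 0.5329 = 364.16 W/m².

364 W/m²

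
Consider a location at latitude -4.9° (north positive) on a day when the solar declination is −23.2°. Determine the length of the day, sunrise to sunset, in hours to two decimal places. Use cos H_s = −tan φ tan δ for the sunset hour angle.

−tan φ tan δ = −(-0.0857)(-0.4286) = -0.0367; H_s = arccos(-0.0367) = 92.10°.
Day length = 2 H_s / 15° h⁻¹ = 184.20° / 15 = 12.280 h.

12.28 hours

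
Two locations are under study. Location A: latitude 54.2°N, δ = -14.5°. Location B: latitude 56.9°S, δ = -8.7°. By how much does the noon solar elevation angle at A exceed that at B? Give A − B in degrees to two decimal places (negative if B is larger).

A: 90° − |54.2 − (-14.5)| = 21.30°.
B: 90° − |-56.9 − (-8.7)| = 41.80°.
A − B = 21.30 − 41.80 = -20.50°.

-20.50°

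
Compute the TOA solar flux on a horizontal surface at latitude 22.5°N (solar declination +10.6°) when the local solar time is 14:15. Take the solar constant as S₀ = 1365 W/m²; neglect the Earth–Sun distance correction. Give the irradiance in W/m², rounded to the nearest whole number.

1127 W/m²

Hour angle H = 15° × (14.25 − 12) = 33.75°.
With φ = 22.5°, δ = 10.6°, H = 33.75°: sin φ sin δ = 0.0704, cos φ cos δ cos H = 0.7551, so cos θ_z = 0.8255.
Top-of-atmosphere irradiance = S₀ cos θ_z = 1365 × 0.8255 = 1126.81 W/m².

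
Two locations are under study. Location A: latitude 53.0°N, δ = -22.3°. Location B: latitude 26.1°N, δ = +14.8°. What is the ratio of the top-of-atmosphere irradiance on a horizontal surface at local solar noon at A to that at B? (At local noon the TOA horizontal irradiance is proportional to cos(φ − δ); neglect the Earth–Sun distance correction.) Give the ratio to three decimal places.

A: cos θ_z = cos(53.0° − (-22.3°)) = 0.2538.
B: cos θ_z = cos(26.1° − (14.8°)) = 0.9806.
Ratio A/B = 0.2538 / 0.9806 = 0.2588.

0.259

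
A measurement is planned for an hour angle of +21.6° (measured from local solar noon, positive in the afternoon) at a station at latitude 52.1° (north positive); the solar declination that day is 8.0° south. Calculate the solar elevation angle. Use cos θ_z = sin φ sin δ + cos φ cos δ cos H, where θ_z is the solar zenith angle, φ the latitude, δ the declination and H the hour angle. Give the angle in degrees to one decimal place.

27.1°

cos θ_z = sin(52.1°) sin(-8.0°) + cos(52.1°) cos(-8.0°) cos(21.60°) = -0.1098 + 0.5656 = 0.4558.
θ_z = arccos(0.4558) = 62.88°, so the elevation is 90° − 62.88° = 27.12°.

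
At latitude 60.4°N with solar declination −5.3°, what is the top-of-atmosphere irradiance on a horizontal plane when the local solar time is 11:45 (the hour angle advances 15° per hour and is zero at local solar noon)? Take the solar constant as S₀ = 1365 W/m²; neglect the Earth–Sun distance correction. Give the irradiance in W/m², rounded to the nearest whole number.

560 W/m²

Hour angle H = 15° × (11.75 − 12) = -3.75°.
cos θ_z = sin(60.4°) sin(-5.3°) + cos(60.4°) cos(-5.3°) cos(-3.75°) = -0.0803 + 0.4908 = 0.4105.
Top-of-atmosphere irradiance = S₀ cos θ_z = 1365 × 0.4105 = 560.33 W/m².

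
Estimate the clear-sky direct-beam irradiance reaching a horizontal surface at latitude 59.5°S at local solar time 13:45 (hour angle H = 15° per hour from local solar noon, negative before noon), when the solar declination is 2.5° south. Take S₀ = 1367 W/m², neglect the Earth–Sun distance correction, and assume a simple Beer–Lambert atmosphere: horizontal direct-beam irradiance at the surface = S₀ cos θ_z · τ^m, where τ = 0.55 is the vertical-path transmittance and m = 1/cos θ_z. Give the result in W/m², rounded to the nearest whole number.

Hour angle H = 15° × (13.75 − 12) = 26.25°.
cos θ_z = sin φ sin δ + cos φ cos δ cos H = (-0.8616)(-0.0436) + (0.5075)(0.9990)(0.8969) = 0.4923.
Air mass m = 1/cos θ_z = 1/0.4923 = 2.031; τ^m = 0.55^2.031 = 0.2969.
Surface direct beam = 1367 × 0.4923 × 0.2969 = 199.81 W/m².

200 W/m²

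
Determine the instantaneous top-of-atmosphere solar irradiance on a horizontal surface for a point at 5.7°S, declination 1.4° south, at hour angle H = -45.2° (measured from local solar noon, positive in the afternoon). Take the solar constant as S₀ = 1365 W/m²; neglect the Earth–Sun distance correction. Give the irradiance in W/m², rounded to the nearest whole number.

With φ = -5.7°, δ = -1.4°, H = -45.20°: sin φ sin δ = 0.0024, cos φ cos δ cos H = 0.7009, so cos θ_z = 0.7033.
Top-of-atmosphere irradiance = S₀ cos θ_z = 1365 × 0.7033 = 960.00 W/m².

960 W/m²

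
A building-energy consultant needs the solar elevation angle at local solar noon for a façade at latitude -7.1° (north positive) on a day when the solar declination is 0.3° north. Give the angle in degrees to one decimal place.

At local solar noon the hour angle is zero, so the elevation is 90° − |φ − δ| = 90° − |-7.1° − (0.3°)| = 90° − 7.4° = 82.6°.

82.6°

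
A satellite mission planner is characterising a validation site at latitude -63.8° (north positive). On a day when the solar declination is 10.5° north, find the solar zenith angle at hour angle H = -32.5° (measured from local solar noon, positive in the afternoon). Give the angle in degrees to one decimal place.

cos θ_z = sin φ sin δ + cos φ cos δ cos H = (-0.8973)(0.1822) + (0.4415)(0.9833)(0.8434) = 0.2027.
θ_z = arccos(0.2027) = 78.31°.

78.3°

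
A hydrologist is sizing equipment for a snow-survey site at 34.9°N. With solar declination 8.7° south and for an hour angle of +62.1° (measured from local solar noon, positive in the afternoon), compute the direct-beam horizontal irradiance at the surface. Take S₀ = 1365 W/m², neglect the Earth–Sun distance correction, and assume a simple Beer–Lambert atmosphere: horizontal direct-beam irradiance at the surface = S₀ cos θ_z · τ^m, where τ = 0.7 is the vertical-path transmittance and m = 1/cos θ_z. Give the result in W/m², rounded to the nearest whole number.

cos θ_z = sin(34.9°) sin(-8.7°) + cos(34.9°) cos(-8.7°) cos(62.10°) = -0.0865 + 0.3794 = 0.2929.
Air mass m = 1/cos θ_z = 1/0.2929 = 3.414; τ^m = 0.7^3.414 = 0.2959.
Surface direct beam = 1365 × 0.2929 × 0.2959 = 118.30 W/m².

118 W/m²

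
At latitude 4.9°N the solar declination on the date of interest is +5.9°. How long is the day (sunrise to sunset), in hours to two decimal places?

The sunset hour angle satisfies cos H_s = −tan φ tan δ = -0.0089, giving H_s = 90.51°.
Day length = 2 H_s / 15° h⁻¹ = 181.02° / 15 = 12.068 h.

12.07 hours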